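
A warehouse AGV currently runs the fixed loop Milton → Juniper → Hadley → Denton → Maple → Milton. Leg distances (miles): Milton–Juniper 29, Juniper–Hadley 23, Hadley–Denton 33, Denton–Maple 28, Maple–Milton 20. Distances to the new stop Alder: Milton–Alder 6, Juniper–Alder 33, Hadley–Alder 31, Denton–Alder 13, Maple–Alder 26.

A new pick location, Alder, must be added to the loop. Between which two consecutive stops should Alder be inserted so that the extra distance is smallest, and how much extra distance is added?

Insertion cost between consecutive stops i–j is d(i,Alder) + d(Alder,j) − d(i,j):
  between Milton and Juniper: 6 + 33 − 29 = 10
  between Juniper and Hadley: 33 + 31 − 23 = 41
  between Hadley and Denton: 31 + 13 − 33 = 11
  between Denton and Maple: 13 + 26 − 28 = 11
  between Maple and Milton: 26 + 6 − 20 = 12
Cheapest insertion is between Milton and Juniper, adding 10.
New total = 133 + 10 = 143.

Minimum extra distance: 10 miles, inserting Alder between Milton and Juniper.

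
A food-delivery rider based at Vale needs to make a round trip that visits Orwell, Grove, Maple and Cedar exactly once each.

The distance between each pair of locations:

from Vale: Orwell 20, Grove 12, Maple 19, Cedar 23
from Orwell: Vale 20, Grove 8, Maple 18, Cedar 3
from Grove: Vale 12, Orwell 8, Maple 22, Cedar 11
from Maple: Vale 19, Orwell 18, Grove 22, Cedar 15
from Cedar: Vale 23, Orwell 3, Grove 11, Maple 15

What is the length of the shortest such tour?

With 4 stops there are 4!/2 = 12 distinct round trips (a route and its reverse cost the same).
Vale→Orwell→Grove→Maple→Cedar→Vale: 20+8+22+15+23 = 88
Vale→Orwell→Grove→Cedar→Maple→Vale: 20+8+11+15+19 = 73
Vale→Orwell→Maple→Grove→Cedar→Vale: 20+18+22+11+23 = 94
Vale→Orwell→Maple→Cedar→Grove→Vale: 20+18+15+11+12 = 76
Vale→Orwell→Cedar→Grove→Maple→Vale: 20+3+11+22+19 = 75
Vale→Orwell→Cedar→Maple→Grove→Vale: 20+3+15+22+12 = 72
Vale→Grove→Orwell→Maple→Cedar→Vale: 12+8+18+15+23 = 76
Vale→Grove→Orwell→Cedar→Maple→Vale: 12+8+3+15+19 = 57
Vale→Grove→Maple→Orwell→Cedar→Vale: 12+22+18+3+23 = 78
Vale→Grove→Cedar→Orwell→Maple→Vale: 12+11+3+18+19 = 63
Vale→Maple→Orwell→Grove→Cedar→Vale: 19+18+8+11+23 = 79
Vale→Maple→Grove→Orwell→Cedar→Vale: 19+22+8+3+23 = 75
The minimum is 57.
One optimal route: Vale → Grove → Orwell → Cedar → Maple → Vale (or its reverse).

Shortest round trip = 57.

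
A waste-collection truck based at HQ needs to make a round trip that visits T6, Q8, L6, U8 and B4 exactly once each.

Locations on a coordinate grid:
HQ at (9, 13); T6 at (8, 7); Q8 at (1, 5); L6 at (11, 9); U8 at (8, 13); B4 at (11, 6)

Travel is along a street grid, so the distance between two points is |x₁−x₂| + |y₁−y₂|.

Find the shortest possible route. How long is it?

With 5 stops there are 5!/2 = 60 distinct round trips (a route and its reverse cost the same).
HQ→T6→Q8→L6→U8→B4→HQ: 7+9+14+7+10+9 = 56
HQ→T6→Q8→L6→B4→U8→HQ: 7+9+14+3+10+1 = 44
HQ→T6→Q8→U8→L6→B4→HQ: 7+9+15+7+3+9 = 50
HQ→T6→Q8→U8→B4→L6→HQ: 7+9+15+10+3+6 = 50
HQ→T6→Q8→B4→L6→U8→HQ: 7+9+11+3+7+1 = 38
HQ→T6→Q8→B4→U8→L6→HQ: 7+9+11+10+7+6 = 50
HQ→T6→L6→Q8→U8→B4→HQ: 7+5+14+15+10+9 = 60
HQ→T6→L6→Q8→B4→U8→HQ: 7+5+14+11+10+1 = 48
HQ→T6→L6→U8→Q8→B4→HQ: 7+5+7+15+11+9 = 54
HQ→T6→L6→U8→B4→Q8→HQ: 7+5+7+10+11+16 = 56
HQ→T6→L6→B4→Q8→U8→HQ: 7+5+3+11+15+1 = 42
HQ→T6→L6→B4→U8→Q8→HQ: 7+5+3+10+15+16 = 56
HQ→T6→U8→Q8→L6→B4→HQ: 7+6+15+14+3+9 = 54
HQ→T6→U8→Q8→B4→L6→HQ: 7+6+15+11+3+6 = 48
… (46 more)
HQ→L6→B4→Q8→T6→U8→HQ: 6+3+11+9+6+1 = 36  ← best
The minimum is 36.
One optimal route: HQ → L6 → B4 → Q8 → T6 → U8 → HQ (or its reverse).

Shortest round trip = 36.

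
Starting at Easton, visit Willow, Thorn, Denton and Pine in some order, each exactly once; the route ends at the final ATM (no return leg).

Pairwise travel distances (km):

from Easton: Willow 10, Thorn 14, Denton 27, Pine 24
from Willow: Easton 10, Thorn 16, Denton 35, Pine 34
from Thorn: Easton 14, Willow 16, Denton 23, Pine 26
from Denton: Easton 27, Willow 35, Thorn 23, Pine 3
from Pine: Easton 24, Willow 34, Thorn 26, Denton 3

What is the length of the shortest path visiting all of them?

There are 4! = 24 possible orderings.
Easton→Willow→Thorn→Denton→Pine: 10+16+23+3 = 52
Easton→Willow→Thorn→Pine→Denton: 10+16+26+3 = 55
Easton→Willow→Denton→Thorn→Pine: 10+35+23+26 = 94
Easton→Willow→Denton→Pine→Thorn: 10+35+3+26 = 74
Easton→Willow→Pine→Thorn→Denton: 10+34+26+23 = 93
Easton→Willow→Pine→Denton→Thorn: 10+34+3+23 = 70
Easton→Thorn→Willow→Denton→Pine: 14+16+35+3 = 68
Easton→Thorn→Willow→Pine→Denton: 14+16+34+3 = 67
Easton→Thorn→Denton→Willow→Pine: 14+23+35+34 = 106
Easton→Thorn→Denton→Pine→Willow: 14+23+3+34 = 74
Easton→Thorn→Pine→Willow→Denton: 14+26+34+35 = 109
Easton→Thorn→Pine→Denton→Willow: 14+26+3+35 = 78
Easton→Denton→Willow→Thorn→Pine: 27+35+16+26 = 104
Easton→Denton→Willow→Pine→Thorn: 27+35+34+26 = 122
… (10 more)
The minimum is 52.
One shortest path: Easton → Willow → Thorn → Denton → Pine.

52 km — the minimum one-way total.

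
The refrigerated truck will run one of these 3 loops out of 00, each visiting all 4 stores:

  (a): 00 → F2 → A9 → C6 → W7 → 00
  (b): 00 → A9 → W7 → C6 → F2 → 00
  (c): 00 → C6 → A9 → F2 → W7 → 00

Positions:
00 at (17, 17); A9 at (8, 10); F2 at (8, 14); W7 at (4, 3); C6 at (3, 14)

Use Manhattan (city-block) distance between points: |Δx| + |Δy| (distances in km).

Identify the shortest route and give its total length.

56 km — (b) is the shortest.

(a): 12 + 4 + 9 + 12 + 27 = 64
(b): 16 + 11 + 12 + 5 + 12 = 56
(c): 17 + 9 + 4 + 15 + 27 = 72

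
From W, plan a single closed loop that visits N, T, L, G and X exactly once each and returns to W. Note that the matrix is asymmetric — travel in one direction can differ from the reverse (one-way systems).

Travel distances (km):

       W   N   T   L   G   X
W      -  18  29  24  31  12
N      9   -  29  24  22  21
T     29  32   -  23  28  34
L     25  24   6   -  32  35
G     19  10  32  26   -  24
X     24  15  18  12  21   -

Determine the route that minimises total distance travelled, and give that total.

Shortest round trip = 77 km.

W - N - T - L - G - X - W: 18+29+23+32+24+24 = 150
W - N - T - L - X - G - W: 18+29+23+35+21+19 = 145
W - N - T - G - L - X - W: 18+29+28+26+35+24 = 160
W - N - T - G - X - L - W: 18+29+28+24+12+25 = 136
W - N - T - X - L - G - W: 18+29+34+12+32+19 = 144
W - N - T - X - G - L - W: 18+29+34+21+26+25 = 153
W - N - L - T - G - X - W: 18+24+6+28+24+24 = 124
W - N - L - T - X - G - W: 18+24+6+34+21+19 = 122
W - N - L - G - T - X - W: 18+24+32+32+34+24 = 164
W - N - L - G - X - T - W: 18+24+32+24+18+29 = 145
W - N - L - X - T - G - W: 18+24+35+18+28+19 = 142
W - N - L - X - G - T - W: 18+24+35+21+32+29 = 159
W - N - G - T - L - X - W: 18+22+32+23+35+24 = 154
W - N - G - T - X - L - W: 18+22+32+34+12+25 = 143
… (106 more)
W - X - L - T - G - N - W: 12+12+6+28+10+9 = 77  ← best
The minimum is 77.
One optimal route: W → X → L → T → G → N → W.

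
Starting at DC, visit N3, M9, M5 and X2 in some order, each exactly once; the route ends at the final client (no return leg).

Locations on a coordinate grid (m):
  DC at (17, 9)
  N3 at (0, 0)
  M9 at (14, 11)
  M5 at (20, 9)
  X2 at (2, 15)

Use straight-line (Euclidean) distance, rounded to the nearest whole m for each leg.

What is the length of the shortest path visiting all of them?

37 m — the minimum one-way total.

There are 4! = 24 possible orderings.
DC → N3 → M9 → M5 → X2: 19+18+6+19 = 62
DC → N3 → M9 → X2 → M5: 19+18+13+19 = 69
DC → N3 → M5 → M9 → X2: 19+22+6+13 = 60
DC → N3 → M5 → X2 → M9: 19+22+19+13 = 73
DC → N3 → X2 → M9 → M5: 19+15+13+6 = 53
DC → N3 → X2 → M5 → M9: 19+15+19+6 = 59
DC → M9 → N3 → M5 → X2: 4+18+22+19 = 63
DC → M9 → N3 → X2 → M5: 4+18+15+19 = 56
DC → M9 → M5 → N3 → X2: 4+6+22+15 = 47
DC → M9 → M5 → X2 → N3: 4+6+19+15 = 44
DC → M9 → X2 → N3 → M5: 4+13+15+22 = 54
DC → M9 → X2 → M5 → N3: 4+13+19+22 = 58
DC → M5 → N3 → M9 → X2: 3+22+18+13 = 56
DC → M5 → N3 → X2 → M9: 3+22+15+13 = 53
… (10 more)
DC → M5 → M9 → X2 → N3: 3+6+13+15 = 37  ← best
The minimum is 37.
One shortest path: DC → M5 → M9 → X2 → N3.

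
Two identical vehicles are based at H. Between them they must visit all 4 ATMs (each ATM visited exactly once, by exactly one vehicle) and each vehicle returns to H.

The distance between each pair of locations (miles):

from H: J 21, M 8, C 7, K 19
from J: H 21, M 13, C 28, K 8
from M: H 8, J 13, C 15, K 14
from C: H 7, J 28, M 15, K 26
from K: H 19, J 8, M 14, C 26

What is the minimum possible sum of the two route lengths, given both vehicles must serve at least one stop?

62 miles — the smallest possible combined total.

There are 2^3 − 1 = 7 ways to divide the 4 stops into two non-empty groups. For each, the best each vehicle can do is its own shortest tour through its group:
  {J} + {M, C, K}: 42 + 55 = 97
  {M} + {J, C, K}: 16 + 62 = 78
  {J, M} + {C, K}: 42 + 52 = 94
  {C} + {J, M, K}: 14 + 48 = 62
  {J, C} + {M, K}: 56 + 41 = 97
  {M, C} + {J, K}: 30 + 48 = 78
  … (7 splits in total)
Best: vehicle 1 H → C → H = 14; vehicle 2 H → M → J → K → H = 48; combined 62.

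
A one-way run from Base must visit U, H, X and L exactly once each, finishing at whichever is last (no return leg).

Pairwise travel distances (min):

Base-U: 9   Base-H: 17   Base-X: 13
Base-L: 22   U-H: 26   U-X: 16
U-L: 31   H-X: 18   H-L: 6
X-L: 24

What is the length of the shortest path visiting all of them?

There are 4! = 24 possible orderings.
Base → U → H → X → L: 9+26+18+24 = 77
Base → U → H → L → X: 9+26+6+24 = 65
Base → U → X → H → L: 9+16+18+6 = 49
Base → U → X → L → H: 9+16+24+6 = 55
Base → U → L → H → X: 9+31+6+18 = 64
Base → U → L → X → H: 9+31+24+18 = 82
Base → H → U → X → L: 17+26+16+24 = 83
Base → H → U → L → X: 17+26+31+24 = 98
Base → H → X → U → L: 17+18+16+31 = 82
Base → H → X → L → U: 17+18+24+31 = 90
Base → H → L → U → X: 17+6+31+16 = 70
Base → H → L → X → U: 17+6+24+16 = 63
Base → X → U → H → L: 13+16+26+6 = 61
Base → X → U → L → H: 13+16+31+6 = 66
… (10 more)
The minimum is 49.
One shortest path: Base → U → X → H → L.

49 min — the minimum one-way total.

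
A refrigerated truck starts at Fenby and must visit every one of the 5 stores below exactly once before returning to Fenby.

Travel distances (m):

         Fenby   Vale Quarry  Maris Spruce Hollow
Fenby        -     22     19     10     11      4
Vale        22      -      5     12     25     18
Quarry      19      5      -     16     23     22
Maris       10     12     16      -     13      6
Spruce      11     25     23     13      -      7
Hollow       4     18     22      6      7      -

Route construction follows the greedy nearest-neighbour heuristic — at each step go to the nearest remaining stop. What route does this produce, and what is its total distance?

Fenby → [Hollow:4 / Maris:10 / Spruce:11 / Quarry:19 / Vale:22] → Hollow (4)
Hollow → [Maris:6 / Spruce:7 / Vale:18 / Quarry:22] → Maris (6)
Maris → [Vale:12 / Spruce:13 / Quarry:16] → Vale (12)
Vale → [Quarry:5 / Spruce:25] → Quarry (5)
Quarry → [Spruce:23] → Spruce (23)
Return Spruce→Fenby: 11.
Total = 4 + 6 + 12 + 5 + 23 + 11 = 61.

Total distance 61 m via the nearest-neighbour route Fenby → Hollow → Maris → Vale → Quarry → Spruce → Fenby.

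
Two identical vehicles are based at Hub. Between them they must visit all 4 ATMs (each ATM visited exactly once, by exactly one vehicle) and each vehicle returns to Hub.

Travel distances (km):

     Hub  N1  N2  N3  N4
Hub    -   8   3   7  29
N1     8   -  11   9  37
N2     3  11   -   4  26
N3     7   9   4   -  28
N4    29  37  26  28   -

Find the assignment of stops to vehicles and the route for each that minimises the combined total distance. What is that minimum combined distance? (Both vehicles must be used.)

80 km — the smallest possible combined total.

Check every non-empty split of the stops between the two vehicles; for each half take its own optimal tour:
  {N1} + {N2, N3, N4}: 16 + 64 = 80
  {N2} + {N1, N3, N4}: 6 + 74 = 80
  {N1, N2} + {N3, N4}: 22 + 64 = 86
  {N3} + {N1, N2, N4}: 14 + 74 = 88
  {N1, N3} + {N2, N4}: 24 + 58 = 82
  {N2, N3} + {N1, N4}: 14 + 74 = 88
  … (7 splits in total)
Best: vehicle 1 Hub → N1 → Hub = 16; vehicle 2 Hub → N2 → N3 → N4 → Hub = 64; combined 80.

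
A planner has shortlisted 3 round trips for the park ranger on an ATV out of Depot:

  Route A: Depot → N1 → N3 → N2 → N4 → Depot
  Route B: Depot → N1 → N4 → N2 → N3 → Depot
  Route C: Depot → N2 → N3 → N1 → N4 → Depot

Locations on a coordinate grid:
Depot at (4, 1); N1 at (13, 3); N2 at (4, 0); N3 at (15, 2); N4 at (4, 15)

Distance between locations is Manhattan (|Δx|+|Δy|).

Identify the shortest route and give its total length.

Route A: 11 + 3 + 13 + 15 + 14 = 56
Route B: 11 + 21 + 15 + 13 + 12 = 72
Route C: 1 + 13 + 3 + 21 + 14 = 52

52 — Route C is the shortest.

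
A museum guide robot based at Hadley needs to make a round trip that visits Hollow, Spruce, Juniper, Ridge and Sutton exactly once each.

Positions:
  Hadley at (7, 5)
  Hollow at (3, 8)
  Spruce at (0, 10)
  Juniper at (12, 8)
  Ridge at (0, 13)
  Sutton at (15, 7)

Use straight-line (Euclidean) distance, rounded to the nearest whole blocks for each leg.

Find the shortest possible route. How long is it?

With 5 stops there are 5!/2 = 60 distinct round trips (a route and its reverse cost the same).
Hadley - Hollow - Spruce - Juniper - Ridge - Sutton - Hadley: 5+4+12+13+16+8 = 58
Hadley - Hollow - Spruce - Juniper - Sutton - Ridge - Hadley: 5+4+12+3+16+11 = 51
Hadley - Hollow - Spruce - Ridge - Juniper - Sutton - Hadley: 5+4+3+13+3+8 = 36
Hadley - Hollow - Spruce - Ridge - Sutton - Juniper - Hadley: 5+4+3+16+3+6 = 37
Hadley - Hollow - Spruce - Sutton - Juniper - Ridge - Hadley: 5+4+15+3+13+11 = 51
Hadley - Hollow - Spruce - Sutton - Ridge - Juniper - Hadley: 5+4+15+16+13+6 = 59
Hadley - Hollow - Juniper - Spruce - Ridge - Sutton - Hadley: 5+9+12+3+16+8 = 53
Hadley - Hollow - Juniper - Spruce - Sutton - Ridge - Hadley: 5+9+12+15+16+11 = 68
Hadley - Hollow - Juniper - Ridge - Spruce - Sutton - Hadley: 5+9+13+3+15+8 = 53
Hadley - Hollow - Juniper - Ridge - Sutton - Spruce - Hadley: 5+9+13+16+15+9 = 67
Hadley - Hollow - Juniper - Sutton - Spruce - Ridge - Hadley: 5+9+3+15+3+11 = 46
Hadley - Hollow - Juniper - Sutton - Ridge - Spruce - Hadley: 5+9+3+16+3+9 = 45
Hadley - Hollow - Ridge - Spruce - Juniper - Sutton - Hadley: 5+6+3+12+3+8 = 37
Hadley - Hollow - Ridge - Spruce - Sutton - Juniper - Hadley: 5+6+3+15+3+6 = 38
… (46 more)
The minimum is 36.
One optimal route: Hadley → Hollow → Spruce → Ridge → Juniper → Sutton → Hadley (or its reverse).

Shortest round trip = 36 blocks.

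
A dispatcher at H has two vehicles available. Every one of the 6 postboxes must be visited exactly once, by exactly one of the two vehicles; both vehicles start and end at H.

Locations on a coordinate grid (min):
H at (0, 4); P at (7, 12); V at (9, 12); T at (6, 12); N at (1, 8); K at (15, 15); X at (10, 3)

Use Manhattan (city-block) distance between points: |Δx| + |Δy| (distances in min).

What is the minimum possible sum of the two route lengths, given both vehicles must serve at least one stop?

Try each way of splitting the stops between the two vehicles (each non-empty) and, for each split, find the best tour for each vehicle:
  {P} + {V, T, N, K, X}: 30 + 54 = 84
  {V} + {P, T, N, K, X}: 34 + 54 = 88
  {P, V} + {T, N, K, X}: 34 + 54 = 88
  {T} + {P, V, N, K, X}: 28 + 54 = 82
  {P, T} + {V, N, K, X}: 30 + 54 = 84
  {V, T} + {P, N, K, X}: 34 + 54 = 88
  … (31 splits in total)
  {N} + {P, V, T, K, X}: 10 + 54 = 64  ← best
Best: vehicle 1 H → N → H = 10; vehicle 2 H → T → P → V → K → X → H = 54; combined 64.

Minimum combined distance: 64 min.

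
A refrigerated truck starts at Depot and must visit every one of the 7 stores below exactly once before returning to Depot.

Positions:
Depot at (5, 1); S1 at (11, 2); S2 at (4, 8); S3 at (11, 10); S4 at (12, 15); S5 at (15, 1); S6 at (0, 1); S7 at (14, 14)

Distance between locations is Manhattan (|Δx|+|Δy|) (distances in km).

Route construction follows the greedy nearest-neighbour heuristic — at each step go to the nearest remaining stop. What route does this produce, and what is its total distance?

Total distance 60 km via the nearest-neighbour route Depot → S6 → S2 → S3 → S4 → S7 → S5 → S1 → Depot.

At Depot the remaining stops are S6 5, S1 7, S2 8, S5 10, S3 15, S4 21, S7 22; go to S6.
At S6 the remaining stops are S2 11, S1 12, S5 15, S3 20, S4 26, S7 27; go to S2.
At S2 the remaining stops are S3 9, S1 13, S4 15, S7 16, S5 18; go to S3.
At S3 the remaining stops are S4 6, S7 7, S1 8, S5 13; go to S4.
At S4 the remaining stops are S7 3, S1 14, S5 17; go to S7.
At S7 the remaining stops are S5 14, S1 15; go to S5.
At S5 the remaining stops are S1 5; go to S1.
Return S1→Depot: 7.
Total = 5 + 11 + 9 + 6 + 3 + 14 + 5 + 7 = 60.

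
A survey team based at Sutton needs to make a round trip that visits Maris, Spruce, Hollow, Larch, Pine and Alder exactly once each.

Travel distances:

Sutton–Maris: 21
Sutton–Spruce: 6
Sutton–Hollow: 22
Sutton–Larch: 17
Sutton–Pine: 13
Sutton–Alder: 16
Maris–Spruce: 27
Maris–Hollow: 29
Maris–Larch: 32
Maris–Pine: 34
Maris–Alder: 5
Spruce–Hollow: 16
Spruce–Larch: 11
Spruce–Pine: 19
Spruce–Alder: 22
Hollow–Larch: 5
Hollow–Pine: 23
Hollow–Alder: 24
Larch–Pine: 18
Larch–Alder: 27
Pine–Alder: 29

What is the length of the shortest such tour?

With 6 stops there are 6!/2 = 360 distinct round trips (a route and its reverse cost the same).
Sutton → Maris → Spruce → Hollow → Larch → Pine → Alder → Sutton: 21+27+16+5+18+29+16 = 132
Sutton → Maris → Spruce → Hollow → Larch → Alder → Pine → Sutton: 21+27+16+5+27+29+13 = 138
Sutton → Maris → Spruce → Hollow → Pine → Larch → Alder → Sutton: 21+27+16+23+18+27+16 = 148
Sutton → Maris → Spruce → Hollow → Pine → Alder → Larch → Sutton: 21+27+16+23+29+27+17 = 160
Sutton → Maris → Spruce → Hollow → Alder → Larch → Pine → Sutton: 21+27+16+24+27+18+13 = 146
Sutton → Maris → Spruce → Hollow → Alder → Pine → Larch → Sutton: 21+27+16+24+29+18+17 = 152
Sutton → Maris → Spruce → Larch → Hollow → Pine → Alder → Sutton: 21+27+11+5+23+29+16 = 132
Sutton → Maris → Spruce → Larch → Hollow → Alder → Pine → Sutton: 21+27+11+5+24+29+13 = 130
… (352 more)
Sutton → Maris → Alder → Hollow → Larch → Spruce → Pine → Sutton: 21+5+24+5+11+19+13 = 98  ← best
The minimum is 98.
One optimal route: Sutton → Maris → Alder → Hollow → Larch → Spruce → Pine → Sutton (or its reverse).

Minimum total distance: 98.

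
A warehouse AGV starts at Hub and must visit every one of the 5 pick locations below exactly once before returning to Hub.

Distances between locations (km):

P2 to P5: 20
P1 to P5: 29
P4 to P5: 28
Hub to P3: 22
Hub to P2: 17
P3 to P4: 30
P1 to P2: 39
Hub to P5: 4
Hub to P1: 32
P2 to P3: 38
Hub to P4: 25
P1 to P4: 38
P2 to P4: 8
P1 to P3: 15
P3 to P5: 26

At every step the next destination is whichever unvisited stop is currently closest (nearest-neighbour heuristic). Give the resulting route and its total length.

From Hub: distances to unvisited — P5=4, P2=17, P3=22, P4=25, P1=32. Nearest is P5 (4).
From P5: distances to unvisited — P2=20, P3=26, P4=28, P1=29. Nearest is P2 (20).
From P2: distances to unvisited — P4=8, P3=38, P1=39. Nearest is P4 (8).
From P4: distances to unvisited — P3=30, P1=38. Nearest is P3 (30).
From P3: distances to unvisited — P1=15. Nearest is P1 (15).
Return P1→Hub: 32.
Total = 4 + 20 + 8 + 30 + 15 + 32 = 109.

109 km along Hub → P5 → P2 → P4 → P3 → P1 → Hub.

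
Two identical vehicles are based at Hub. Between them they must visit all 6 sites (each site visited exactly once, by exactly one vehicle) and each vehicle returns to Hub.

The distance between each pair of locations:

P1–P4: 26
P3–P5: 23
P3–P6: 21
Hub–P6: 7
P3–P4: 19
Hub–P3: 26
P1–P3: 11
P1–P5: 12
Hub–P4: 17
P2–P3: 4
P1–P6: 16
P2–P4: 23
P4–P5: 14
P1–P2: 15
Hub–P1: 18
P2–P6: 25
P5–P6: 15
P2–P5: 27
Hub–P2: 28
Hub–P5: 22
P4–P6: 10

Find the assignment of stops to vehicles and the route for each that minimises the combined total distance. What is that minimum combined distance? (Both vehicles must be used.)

Check every non-empty split of the stops between the two vehicles; for each half take its own optimal tour:
  {P1} + {P2, P3, P4, P5, P6}: 36 + 86 = 122
  {P2} + {P1, P3, P4, P5, P6}: 56 + 80 = 136
  {P1, P2} + {P3, P4, P5, P6}: 61 + 80 = 141
  {P3} + {P1, P2, P4, P5, P6}: 52 + 86 = 138
  {P1, P3} + {P2, P4, P5, P6}: 55 + 86 = 141
  {P2, P3} + {P1, P4, P5, P6}: 58 + 61 = 119
  … (31 splits in total)
  {P1, P2, P3, P4, P5} + {P6}: 86 + 14 = 100  ← best
Best: vehicle 1 Hub → P2 → P3 → P1 → P5 → P4 → Hub = 86; vehicle 2 Hub → P6 → Hub = 14; combined 100.

Minimum combined distance: 100.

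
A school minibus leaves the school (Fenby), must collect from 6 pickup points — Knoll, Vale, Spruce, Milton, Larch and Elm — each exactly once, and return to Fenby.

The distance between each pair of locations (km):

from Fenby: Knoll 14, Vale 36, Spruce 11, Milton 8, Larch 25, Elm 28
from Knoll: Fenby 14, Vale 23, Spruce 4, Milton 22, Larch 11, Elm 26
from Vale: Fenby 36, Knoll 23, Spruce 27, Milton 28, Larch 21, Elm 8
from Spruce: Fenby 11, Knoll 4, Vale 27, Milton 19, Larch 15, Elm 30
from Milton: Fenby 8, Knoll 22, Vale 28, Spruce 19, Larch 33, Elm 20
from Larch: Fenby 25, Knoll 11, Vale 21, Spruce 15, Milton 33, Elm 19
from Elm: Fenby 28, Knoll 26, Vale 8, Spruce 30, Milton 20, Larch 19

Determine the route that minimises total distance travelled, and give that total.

Minimum total distance: 83 km.

Fenby→Knoll→Vale→Spruce→Milton→Larch→Elm→Fenby: 14+23+27+19+33+19+28 = 163
Fenby→Knoll→Vale→Spruce→Milton→Elm→Larch→Fenby: 14+23+27+19+20+19+25 = 147
Fenby→Knoll→Vale→Spruce→Larch→Milton→Elm→Fenby: 14+23+27+15+33+20+28 = 160
Fenby→Knoll→Vale→Spruce→Larch→Elm→Milton→Fenby: 14+23+27+15+19+20+8 = 126
Fenby→Knoll→Vale→Spruce→Elm→Milton→Larch→Fenby: 14+23+27+30+20+33+25 = 172
Fenby→Knoll→Vale→Spruce→Elm→Larch→Milton→Fenby: 14+23+27+30+19+33+8 = 154
Fenby→Knoll→Vale→Milton→Spruce→Larch→Elm→Fenby: 14+23+28+19+15+19+28 = 146
Fenby→Knoll→Vale→Milton→Spruce→Elm→Larch→Fenby: 14+23+28+19+30+19+25 = 158
… (352 more)
Fenby→Spruce→Knoll→Larch→Vale→Elm→Milton→Fenby: 11+4+11+21+8+20+8 = 83  ← best
The minimum is 83.
One optimal route: Fenby → Spruce → Knoll → Larch → Vale → Elm → Milton → Fenby (or its reverse).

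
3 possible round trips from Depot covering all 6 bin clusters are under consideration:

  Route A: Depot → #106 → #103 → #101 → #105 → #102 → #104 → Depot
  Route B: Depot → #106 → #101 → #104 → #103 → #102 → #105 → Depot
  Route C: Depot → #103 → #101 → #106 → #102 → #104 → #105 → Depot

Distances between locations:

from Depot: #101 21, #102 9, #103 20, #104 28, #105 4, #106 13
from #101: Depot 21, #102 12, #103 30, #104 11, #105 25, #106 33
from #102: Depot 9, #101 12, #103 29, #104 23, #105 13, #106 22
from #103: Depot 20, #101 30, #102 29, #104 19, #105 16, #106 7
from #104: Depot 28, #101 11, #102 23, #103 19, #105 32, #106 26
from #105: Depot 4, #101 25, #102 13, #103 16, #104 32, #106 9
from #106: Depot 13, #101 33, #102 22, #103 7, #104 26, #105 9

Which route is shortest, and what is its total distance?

Route A: 13 + 7 + 30 + 25 + 13 + 23 + 28 = 139
Route B: 13 + 33 + 11 + 19 + 29 + 13 + 4 = 122
Route C: 20 + 30 + 33 + 22 + 23 + 32 + 4 = 164

Shortest is Route B, total 122.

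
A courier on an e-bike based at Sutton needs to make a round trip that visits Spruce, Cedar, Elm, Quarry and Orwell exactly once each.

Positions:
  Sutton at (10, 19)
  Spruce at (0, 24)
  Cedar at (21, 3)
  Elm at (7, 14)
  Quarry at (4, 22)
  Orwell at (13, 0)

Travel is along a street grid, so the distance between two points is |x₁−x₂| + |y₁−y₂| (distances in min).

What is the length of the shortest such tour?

With 5 stops there are 5!/2 = 60 distinct round trips (a route and its reverse cost the same).
Sutton - Spruce - Cedar - Elm - Quarry - Orwell - Sutton: 15+42+25+11+31+22 = 146
Sutton - Spruce - Cedar - Elm - Orwell - Quarry - Sutton: 15+42+25+20+31+9 = 142
Sutton - Spruce - Cedar - Quarry - Elm - Orwell - Sutton: 15+42+36+11+20+22 = 146
Sutton - Spruce - Cedar - Quarry - Orwell - Elm - Sutton: 15+42+36+31+20+8 = 152
Sutton - Spruce - Cedar - Orwell - Elm - Quarry - Sutton: 15+42+11+20+11+9 = 108
Sutton - Spruce - Cedar - Orwell - Quarry - Elm - Sutton: 15+42+11+31+11+8 = 118
Sutton - Spruce - Elm - Cedar - Quarry - Orwell - Sutton: 15+17+25+36+31+22 = 146
Sutton - Spruce - Elm - Cedar - Orwell - Quarry - Sutton: 15+17+25+11+31+9 = 108
Sutton - Spruce - Elm - Quarry - Cedar - Orwell - Sutton: 15+17+11+36+11+22 = 112
Sutton - Spruce - Elm - Quarry - Orwell - Cedar - Sutton: 15+17+11+31+11+27 = 112
Sutton - Spruce - Elm - Orwell - Cedar - Quarry - Sutton: 15+17+20+11+36+9 = 108
Sutton - Spruce - Elm - Orwell - Quarry - Cedar - Sutton: 15+17+20+31+36+27 = 146
Sutton - Spruce - Quarry - Cedar - Elm - Orwell - Sutton: 15+6+36+25+20+22 = 124
Sutton - Spruce - Quarry - Cedar - Orwell - Elm - Sutton: 15+6+36+11+20+8 = 96
… (46 more)
Sutton - Spruce - Quarry - Elm - Cedar - Orwell - Sutton: 15+6+11+25+11+22 = 90  ← best
The minimum is 90.
One optimal route: Sutton → Spruce → Quarry → Elm → Cedar → Orwell → Sutton (or its reverse).

Shortest round trip = 90 min.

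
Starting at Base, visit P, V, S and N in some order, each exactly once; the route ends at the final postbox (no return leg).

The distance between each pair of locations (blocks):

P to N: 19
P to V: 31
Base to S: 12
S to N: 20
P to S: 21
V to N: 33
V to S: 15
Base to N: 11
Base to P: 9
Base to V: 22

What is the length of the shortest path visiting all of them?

There are 4! = 24 possible orderings.
Base → P → V → S → N: 9+31+15+20 = 75
Base → P → V → N → S: 9+31+33+20 = 93
Base → P → S → V → N: 9+21+15+33 = 78
Base → P → S → N → V: 9+21+20+33 = 83
Base → P → N → V → S: 9+19+33+15 = 76
Base → P → N → S → V: 9+19+20+15 = 63
Base → V → P → S → N: 22+31+21+20 = 94
Base → V → P → N → S: 22+31+19+20 = 92
Base → V → S → P → N: 22+15+21+19 = 77
Base → V → S → N → P: 22+15+20+19 = 76
Base → V → N → P → S: 22+33+19+21 = 95
Base → V → N → S → P: 22+33+20+21 = 96
Base → S → P → V → N: 12+21+31+33 = 97
Base → S → P → N → V: 12+21+19+33 = 85
… (10 more)
The minimum is 63.
One shortest path: Base → P → N → S → V.

63 blocks — the minimum one-way total.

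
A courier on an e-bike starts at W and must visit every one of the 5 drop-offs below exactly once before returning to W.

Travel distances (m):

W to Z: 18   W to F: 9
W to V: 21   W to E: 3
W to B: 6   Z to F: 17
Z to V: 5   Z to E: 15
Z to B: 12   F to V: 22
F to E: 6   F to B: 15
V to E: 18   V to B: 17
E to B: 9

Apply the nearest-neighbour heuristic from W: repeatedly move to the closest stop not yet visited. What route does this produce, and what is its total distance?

At W the remaining stops are E 3, B 6, F 9, Z 18, V 21; go to E.
At E the remaining stops are F 6, B 9, Z 15, V 18; go to F.
At F the remaining stops are B 15, Z 17, V 22; go to B.
At B the remaining stops are Z 12, V 17; go to Z.
At Z the remaining stops are V 5; go to V.
Return V→W: 21.
Total = 3 + 6 + 15 + 12 + 5 + 21 = 62.

62 m along W → E → F → B → Z → V → W.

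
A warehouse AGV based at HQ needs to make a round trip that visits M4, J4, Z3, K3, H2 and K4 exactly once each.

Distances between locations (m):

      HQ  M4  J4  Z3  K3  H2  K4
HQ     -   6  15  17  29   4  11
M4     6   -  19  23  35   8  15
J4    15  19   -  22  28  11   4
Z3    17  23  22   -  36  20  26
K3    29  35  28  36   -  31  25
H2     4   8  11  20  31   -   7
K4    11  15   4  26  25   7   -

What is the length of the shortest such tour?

106 m — the shortest possible round trip.

HQ→M4→J4→Z3→K3→H2→K4→HQ: 6+19+22+36+31+7+11 = 132
HQ→M4→J4→Z3→K3→K4→H2→HQ: 6+19+22+36+25+7+4 = 119
HQ→M4→J4→Z3→H2→K3→K4→HQ: 6+19+22+20+31+25+11 = 134
HQ→M4→J4→Z3→H2→K4→K3→HQ: 6+19+22+20+7+25+29 = 128
HQ→M4→J4→Z3→K4→K3→H2→HQ: 6+19+22+26+25+31+4 = 133
HQ→M4→J4→Z3→K4→H2→K3→HQ: 6+19+22+26+7+31+29 = 140
HQ→M4→J4→K3→Z3→H2→K4→HQ: 6+19+28+36+20+7+11 = 127
HQ→M4→J4→K3→Z3→K4→H2→HQ: 6+19+28+36+26+7+4 = 126
… (352 more)
HQ→M4→H2→K4→J4→K3→Z3→HQ: 6+8+7+4+28+36+17 = 106  ← best
The minimum is 106.
One optimal route: HQ → M4 → H2 → K4 → J4 → K3 → Z3 → HQ (or its reverse).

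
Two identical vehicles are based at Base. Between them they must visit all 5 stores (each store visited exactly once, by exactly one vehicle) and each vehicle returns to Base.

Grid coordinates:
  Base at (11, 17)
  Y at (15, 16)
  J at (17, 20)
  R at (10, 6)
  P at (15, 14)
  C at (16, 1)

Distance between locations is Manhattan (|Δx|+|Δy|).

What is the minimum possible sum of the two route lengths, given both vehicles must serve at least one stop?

There are 2^4 − 1 = 15 ways to divide the 5 stops into two non-empty groups. For each, the best each vehicle can do is its own shortest tour through its group:
  {Y} + {J, R, P, C}: 10 + 54 = 64
  {J} + {Y, R, P, C}: 18 + 44 = 62
  {Y, J} + {R, P, C}: 20 + 44 = 64
  {R} + {Y, J, P, C}: 24 + 50 = 74
  {Y, R} + {J, P, C}: 32 + 50 = 82
  {J, R} + {Y, P, C}: 42 + 42 = 84
  … (15 splits in total)
Best: vehicle 1 Base → J → Base = 18; vehicle 2 Base → Y → P → C → R → Base = 44; combined 62.

Minimum combined distance: 62.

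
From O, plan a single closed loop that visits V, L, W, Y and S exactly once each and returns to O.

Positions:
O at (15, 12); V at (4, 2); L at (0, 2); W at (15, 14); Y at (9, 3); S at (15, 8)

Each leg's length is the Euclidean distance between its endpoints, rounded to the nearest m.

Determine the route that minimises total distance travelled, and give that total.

42 m — the shortest possible round trip.

O→V→L→W→Y→S→O: 15+4+19+13+8+4 = 63
O→V→L→W→S→Y→O: 15+4+19+6+8+11 = 63
O→V→L→Y→W→S→O: 15+4+9+13+6+4 = 51
O→V→L→Y→S→W→O: 15+4+9+8+6+2 = 44
O→V→L→S→W→Y→O: 15+4+16+6+13+11 = 65
O→V→L→S→Y→W→O: 15+4+16+8+13+2 = 58
O→V→W→L→Y→S→O: 15+16+19+9+8+4 = 71
O→V→W→L→S→Y→O: 15+16+19+16+8+11 = 85
O→V→W→Y→L→S→O: 15+16+13+9+16+4 = 73
O→V→W→Y→S→L→O: 15+16+13+8+16+18 = 86
O→V→W→S→L→Y→O: 15+16+6+16+9+11 = 73
O→V→W→S→Y→L→O: 15+16+6+8+9+18 = 72
O→V→Y→L→W→S→O: 15+5+9+19+6+4 = 58
O→V→Y→L→S→W→O: 15+5+9+16+6+2 = 53
… (46 more)
O→W→L→V→Y→S→O: 2+19+4+5+8+4 = 42  ← best
The minimum is 42.
One optimal route: O → W → L → V → Y → S → O (or its reverse).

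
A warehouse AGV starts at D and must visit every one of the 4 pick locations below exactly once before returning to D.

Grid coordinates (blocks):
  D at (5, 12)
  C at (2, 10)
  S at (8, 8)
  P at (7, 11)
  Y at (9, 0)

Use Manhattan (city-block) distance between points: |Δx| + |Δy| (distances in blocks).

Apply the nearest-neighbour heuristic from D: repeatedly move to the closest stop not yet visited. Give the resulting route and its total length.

Nearest-neighbour total = 48 blocks; route D → P → S → C → Y → D.

D → [P:3 / C:5 / S:7 / Y:16] → P (3)
P → [S:4 / C:6 / Y:13] → S (4)
S → [C:8 / Y:9] → C (8)
C → [Y:17] → Y (17)
Return Y→D: 16.
Total = 3 + 4 + 8 + 17 + 16 = 48.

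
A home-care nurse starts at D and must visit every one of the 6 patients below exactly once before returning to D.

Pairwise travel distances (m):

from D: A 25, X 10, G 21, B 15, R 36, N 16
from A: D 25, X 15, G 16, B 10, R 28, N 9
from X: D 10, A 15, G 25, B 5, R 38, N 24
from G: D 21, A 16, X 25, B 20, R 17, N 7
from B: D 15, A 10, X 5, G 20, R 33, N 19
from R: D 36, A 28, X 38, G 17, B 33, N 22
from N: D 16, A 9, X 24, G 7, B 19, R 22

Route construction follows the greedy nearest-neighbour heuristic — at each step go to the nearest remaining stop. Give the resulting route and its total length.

94 m along D → X → B → A → N → G → R → D.

From D: distances to unvisited — X=10, B=15, N=16, G=21, A=25, R=36. Nearest is X (10).
From X: distances to unvisited — B=5, A=15, N=24, G=25, R=38. Nearest is B (5).
From B: distances to unvisited — A=10, N=19, G=20, R=33. Nearest is A (10).
From A: distances to unvisited — N=9, G=16, R=28. Nearest is N (9).
From N: distances to unvisited — G=7, R=22. Nearest is G (7).
From G: distances to unvisited — R=17. Nearest is R (17).
Return R→D: 36.
Total = 10 + 5 + 10 + 9 + 7 + 17 + 36 = 94.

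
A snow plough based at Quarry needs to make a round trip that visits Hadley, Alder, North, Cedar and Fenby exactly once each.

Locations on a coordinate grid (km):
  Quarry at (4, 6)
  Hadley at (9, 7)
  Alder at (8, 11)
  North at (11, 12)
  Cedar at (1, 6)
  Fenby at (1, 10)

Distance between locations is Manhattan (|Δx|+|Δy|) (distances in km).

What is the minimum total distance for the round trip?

Quarry - Hadley - Alder - North - Cedar - Fenby - Quarry: 6+5+4+16+4+7 = 42
Quarry - Hadley - Alder - North - Fenby - Cedar - Quarry: 6+5+4+12+4+3 = 34
Quarry - Hadley - Alder - Cedar - North - Fenby - Quarry: 6+5+12+16+12+7 = 58
Quarry - Hadley - Alder - Cedar - Fenby - North - Quarry: 6+5+12+4+12+13 = 52
Quarry - Hadley - Alder - Fenby - North - Cedar - Quarry: 6+5+8+12+16+3 = 50
Quarry - Hadley - Alder - Fenby - Cedar - North - Quarry: 6+5+8+4+16+13 = 52
Quarry - Hadley - North - Alder - Cedar - Fenby - Quarry: 6+7+4+12+4+7 = 40
Quarry - Hadley - North - Alder - Fenby - Cedar - Quarry: 6+7+4+8+4+3 = 32
Quarry - Hadley - North - Cedar - Alder - Fenby - Quarry: 6+7+16+12+8+7 = 56
Quarry - Hadley - North - Cedar - Fenby - Alder - Quarry: 6+7+16+4+8+9 = 50
Quarry - Hadley - North - Fenby - Alder - Cedar - Quarry: 6+7+12+8+12+3 = 48
Quarry - Hadley - North - Fenby - Cedar - Alder - Quarry: 6+7+12+4+12+9 = 50
Quarry - Hadley - Cedar - Alder - North - Fenby - Quarry: 6+9+12+4+12+7 = 50
Quarry - Hadley - Cedar - Alder - Fenby - North - Quarry: 6+9+12+8+12+13 = 60
… (46 more)
The minimum is 32.
One optimal route: Quarry → Hadley → North → Alder → Fenby → Cedar → Quarry (or its reverse).

32 km — the shortest possible round trip.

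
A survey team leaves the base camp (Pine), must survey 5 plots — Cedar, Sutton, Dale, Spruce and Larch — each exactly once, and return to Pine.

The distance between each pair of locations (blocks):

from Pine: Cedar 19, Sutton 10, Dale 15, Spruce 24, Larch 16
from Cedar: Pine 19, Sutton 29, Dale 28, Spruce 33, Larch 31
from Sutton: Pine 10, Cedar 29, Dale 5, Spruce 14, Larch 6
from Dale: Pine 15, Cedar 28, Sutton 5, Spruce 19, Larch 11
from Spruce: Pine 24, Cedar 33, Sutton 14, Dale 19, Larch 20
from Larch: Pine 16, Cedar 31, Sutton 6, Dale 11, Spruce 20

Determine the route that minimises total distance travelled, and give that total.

There are 60 distinct closed tours to check (reversals are equivalent).
Pine - Cedar - Sutton - Dale - Spruce - Larch - Pine: 19+29+5+19+20+16 = 108
Pine - Cedar - Sutton - Dale - Larch - Spruce - Pine: 19+29+5+11+20+24 = 108
Pine - Cedar - Sutton - Spruce - Dale - Larch - Pine: 19+29+14+19+11+16 = 108
Pine - Cedar - Sutton - Spruce - Larch - Dale - Pine: 19+29+14+20+11+15 = 108
Pine - Cedar - Sutton - Larch - Dale - Spruce - Pine: 19+29+6+11+19+24 = 108
Pine - Cedar - Sutton - Larch - Spruce - Dale - Pine: 19+29+6+20+19+15 = 108
Pine - Cedar - Dale - Sutton - Spruce - Larch - Pine: 19+28+5+14+20+16 = 102
Pine - Cedar - Dale - Sutton - Larch - Spruce - Pine: 19+28+5+6+20+24 = 102
Pine - Cedar - Dale - Spruce - Sutton - Larch - Pine: 19+28+19+14+6+16 = 102
Pine - Cedar - Dale - Spruce - Larch - Sutton - Pine: 19+28+19+20+6+10 = 102
Pine - Cedar - Dale - Larch - Sutton - Spruce - Pine: 19+28+11+6+14+24 = 102
Pine - Cedar - Dale - Larch - Spruce - Sutton - Pine: 19+28+11+20+14+10 = 102
Pine - Cedar - Spruce - Sutton - Dale - Larch - Pine: 19+33+14+5+11+16 = 98
Pine - Cedar - Spruce - Sutton - Larch - Dale - Pine: 19+33+14+6+11+15 = 98
… (46 more)
The minimum is 98.
One optimal route: Pine → Cedar → Spruce → Sutton → Dale → Larch → Pine (or its reverse).

98 blocks — the shortest possible round trip.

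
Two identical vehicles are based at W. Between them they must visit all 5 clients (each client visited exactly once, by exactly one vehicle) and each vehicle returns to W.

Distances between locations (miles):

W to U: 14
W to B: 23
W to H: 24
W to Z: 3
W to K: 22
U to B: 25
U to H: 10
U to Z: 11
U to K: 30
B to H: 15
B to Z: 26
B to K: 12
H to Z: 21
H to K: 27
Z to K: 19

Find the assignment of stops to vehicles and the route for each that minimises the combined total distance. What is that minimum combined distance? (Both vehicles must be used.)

Check every non-empty split of the stops between the two vehicles; for each half take its own optimal tour:
  {U} + {B, H, Z, K}: 28 + 73 = 101
  {B} + {U, H, Z, K}: 46 + 73 = 119
  {U, B} + {H, Z, K}: 62 + 73 = 135
  {H} + {U, B, Z, K}: 48 + 73 = 121
  {U, H} + {B, Z, K}: 48 + 57 = 105
  {B, H} + {U, Z, K}: 62 + 66 = 128
  … (15 splits in total)
  {Z} + {U, B, H, K}: 6 + 73 = 79  ← best
Best: vehicle 1 W → Z → W = 6; vehicle 2 W → U → H → B → K → W = 73; combined 79.

Minimum combined distance: 79 miles.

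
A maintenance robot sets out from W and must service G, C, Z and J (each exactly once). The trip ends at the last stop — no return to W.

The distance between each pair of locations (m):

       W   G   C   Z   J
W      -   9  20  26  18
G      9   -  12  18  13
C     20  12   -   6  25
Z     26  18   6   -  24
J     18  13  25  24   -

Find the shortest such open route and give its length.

There are 4! = 24 possible orderings.
W → G → C → Z → J: 9+12+6+24 = 51
W → G → C → J → Z: 9+12+25+24 = 70
W → G → Z → C → J: 9+18+6+25 = 58
W → G → Z → J → C: 9+18+24+25 = 76
W → G → J → C → Z: 9+13+25+6 = 53
W → G → J → Z → C: 9+13+24+6 = 52
W → C → G → Z → J: 20+12+18+24 = 74
W → C → G → J → Z: 20+12+13+24 = 69
W → C → Z → G → J: 20+6+18+13 = 57
W → C → Z → J → G: 20+6+24+13 = 63
W → C → J → G → Z: 20+25+13+18 = 76
W → C → J → Z → G: 20+25+24+18 = 87
W → Z → G → C → J: 26+18+12+25 = 81
W → Z → G → J → C: 26+18+13+25 = 82
… (10 more)
W → J → G → C → Z: 18+13+12+6 = 49  ← best
The minimum is 49.
One shortest path: W → J → G → C → Z.

Minimum one-way distance = 49 m.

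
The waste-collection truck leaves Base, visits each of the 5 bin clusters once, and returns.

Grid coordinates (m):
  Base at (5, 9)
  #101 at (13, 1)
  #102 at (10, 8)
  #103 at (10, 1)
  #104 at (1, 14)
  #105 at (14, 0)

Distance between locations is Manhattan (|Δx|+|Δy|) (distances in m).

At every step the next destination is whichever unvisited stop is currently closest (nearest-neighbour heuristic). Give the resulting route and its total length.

Base → [#102:6 / #104:9 / #103:13 / #101:16 / #105:18] → #102 (6)
#102 → [#103:7 / #101:10 / #105:12 / #104:15] → #103 (7)
#103 → [#101:3 / #105:5 / #104:22] → #101 (3)
#101 → [#105:2 / #104:25] → #105 (2)
#105 → [#104:27] → #104 (27)
Return #104→Base: 9.
Total = 6 + 7 + 3 + 2 + 27 + 9 = 54.

54 m along Base → #102 → #103 → #101 → #105 → #104 → Base.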